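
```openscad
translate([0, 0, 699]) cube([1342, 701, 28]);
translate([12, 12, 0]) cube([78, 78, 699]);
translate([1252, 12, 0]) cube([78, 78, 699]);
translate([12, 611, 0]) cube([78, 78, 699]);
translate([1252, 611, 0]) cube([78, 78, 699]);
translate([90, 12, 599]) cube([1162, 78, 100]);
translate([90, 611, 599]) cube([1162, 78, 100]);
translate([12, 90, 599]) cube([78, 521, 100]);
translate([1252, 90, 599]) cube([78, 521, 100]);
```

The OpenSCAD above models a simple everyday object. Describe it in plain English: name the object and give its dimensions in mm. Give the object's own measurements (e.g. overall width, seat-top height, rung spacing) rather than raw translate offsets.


A table: top 1342 mm (x) × 701 mm (y), 28 mm thick, upper face at z = 727 mm, on four 78×78 mm square legs, each inset 12 mm from the nearest pair of top edges from z = 0 to the bottom of the top. Four apron rails, 78 mm thick and 100 mm tall, run between adjacent legs with their top edges flush with the underside of the top and their outer faces flush with the legs' outer faces.


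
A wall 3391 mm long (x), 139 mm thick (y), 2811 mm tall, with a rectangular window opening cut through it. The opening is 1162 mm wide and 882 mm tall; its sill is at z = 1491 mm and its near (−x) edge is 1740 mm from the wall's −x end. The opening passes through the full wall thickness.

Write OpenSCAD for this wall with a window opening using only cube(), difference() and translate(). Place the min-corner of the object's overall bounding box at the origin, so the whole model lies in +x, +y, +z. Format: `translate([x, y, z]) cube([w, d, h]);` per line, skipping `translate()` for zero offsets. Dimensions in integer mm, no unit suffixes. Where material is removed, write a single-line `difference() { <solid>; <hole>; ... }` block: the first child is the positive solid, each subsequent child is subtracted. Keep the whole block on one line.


difference() { cube([3391, 139, 2811]); translate([1740, 0, 1491]) cube([1162, 139, 882]); }


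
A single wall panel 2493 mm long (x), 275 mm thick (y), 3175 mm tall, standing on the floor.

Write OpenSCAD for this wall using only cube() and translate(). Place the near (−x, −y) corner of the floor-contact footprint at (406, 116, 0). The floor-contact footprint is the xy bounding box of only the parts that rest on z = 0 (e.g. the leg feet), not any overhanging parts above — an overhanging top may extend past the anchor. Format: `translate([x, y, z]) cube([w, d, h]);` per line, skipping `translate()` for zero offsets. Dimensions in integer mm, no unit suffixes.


translate([406, 116, 0]) cube([2493, 275, 3175]);


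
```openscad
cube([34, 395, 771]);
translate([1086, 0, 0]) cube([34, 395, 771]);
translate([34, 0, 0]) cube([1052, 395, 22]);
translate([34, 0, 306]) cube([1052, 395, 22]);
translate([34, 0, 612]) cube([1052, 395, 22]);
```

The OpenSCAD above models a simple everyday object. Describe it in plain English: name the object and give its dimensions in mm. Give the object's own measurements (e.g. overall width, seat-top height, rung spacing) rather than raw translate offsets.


An open bookshelf. Two side panels, each 34 mm thick, 395 mm deep and 771 mm tall, stand 1120 mm apart (outside-to-outside). Between them sit 3 shelves, each 22 mm thick and 395 mm deep, spanning the full gap between the sides. The bottom shelf rests on the floor (its underside at z = 0) and the clear gap between one shelf's top and the next shelf's underside is 284 mm.


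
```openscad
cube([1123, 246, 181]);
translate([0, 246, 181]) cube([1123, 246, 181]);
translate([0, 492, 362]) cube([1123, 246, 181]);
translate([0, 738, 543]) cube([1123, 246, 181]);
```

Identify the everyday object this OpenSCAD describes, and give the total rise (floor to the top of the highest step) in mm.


A staircase. The total rise is 724 mm.

4 identical blocks, each offset up and back from the previous — a staircase. Each step is 181 mm tall and there are 4 of them, so the total rise is 4 × 181 = 724 mm.


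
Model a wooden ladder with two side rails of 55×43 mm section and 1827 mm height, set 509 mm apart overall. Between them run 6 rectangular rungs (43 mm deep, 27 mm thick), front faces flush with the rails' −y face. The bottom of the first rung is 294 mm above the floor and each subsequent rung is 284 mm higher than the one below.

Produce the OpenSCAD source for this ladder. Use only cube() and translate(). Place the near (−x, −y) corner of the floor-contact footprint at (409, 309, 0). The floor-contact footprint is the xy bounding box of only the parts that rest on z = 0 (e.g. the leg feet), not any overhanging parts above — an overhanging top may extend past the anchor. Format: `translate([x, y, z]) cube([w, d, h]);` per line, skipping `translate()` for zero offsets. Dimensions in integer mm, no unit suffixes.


translate([409, 309, 0]) cube([55, 43, 1827]);
translate([863, 309, 0]) cube([55, 43, 1827]);
translate([464, 309, 294]) cube([399, 43, 27]);
translate([464, 309, 578]) cube([399, 43, 27]);
translate([464, 309, 862]) cube([399, 43, 27]);
translate([464, 309, 1146]) cube([399, 43, 27]);
translate([464, 309, 1430]) cube([399, 43, 27]);
translate([464, 309, 1714]) cube([399, 43, 27]);


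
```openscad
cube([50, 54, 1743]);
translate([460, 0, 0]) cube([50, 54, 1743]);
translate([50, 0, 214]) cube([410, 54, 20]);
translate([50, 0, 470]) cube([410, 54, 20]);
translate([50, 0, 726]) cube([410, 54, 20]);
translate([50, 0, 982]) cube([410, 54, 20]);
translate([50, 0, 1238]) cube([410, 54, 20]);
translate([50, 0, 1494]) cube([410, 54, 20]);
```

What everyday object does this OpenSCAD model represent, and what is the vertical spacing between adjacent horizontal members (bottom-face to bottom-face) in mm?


A ladder. The rung spacing is 256 mm.

Two tall 50×54 posts with 6 short bars between them — a ladder. Adjacent rungs sit at z = 214 and z = 470, so the spacing is 470 − 214 = 256 mm.


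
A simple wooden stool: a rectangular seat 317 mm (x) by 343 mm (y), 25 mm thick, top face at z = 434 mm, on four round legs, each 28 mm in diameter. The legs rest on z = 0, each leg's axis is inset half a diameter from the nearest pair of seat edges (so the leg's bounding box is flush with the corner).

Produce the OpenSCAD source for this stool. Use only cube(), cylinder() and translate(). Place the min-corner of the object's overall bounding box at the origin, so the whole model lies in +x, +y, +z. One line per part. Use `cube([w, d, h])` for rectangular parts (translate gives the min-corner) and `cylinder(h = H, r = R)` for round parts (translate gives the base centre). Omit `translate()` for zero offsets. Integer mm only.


translate([0, 0, 409]) cube([317, 343, 25]);
translate([14, 14, 0]) cylinder(h = 409, r = 14);
translate([303, 14, 0]) cylinder(h = 409, r = 14);
translate([14, 329, 0]) cylinder(h = 409, r = 14);
translate([303, 329, 0]) cylinder(h = 409, r = 14);


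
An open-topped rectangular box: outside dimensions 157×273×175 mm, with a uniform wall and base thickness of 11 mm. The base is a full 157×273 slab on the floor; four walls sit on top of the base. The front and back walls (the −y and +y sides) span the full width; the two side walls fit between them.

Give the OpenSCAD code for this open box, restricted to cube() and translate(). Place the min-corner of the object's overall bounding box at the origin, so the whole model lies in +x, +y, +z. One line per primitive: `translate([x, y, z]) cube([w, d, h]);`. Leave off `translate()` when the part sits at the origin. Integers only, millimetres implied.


cube([157, 273, 11]);
translate([0, 0, 11]) cube([157, 11, 164]);
translate([0, 262, 11]) cube([157, 11, 164]);
translate([0, 11, 11]) cube([11, 251, 164]);
translate([146, 11, 11]) cube([11, 251, 164]);


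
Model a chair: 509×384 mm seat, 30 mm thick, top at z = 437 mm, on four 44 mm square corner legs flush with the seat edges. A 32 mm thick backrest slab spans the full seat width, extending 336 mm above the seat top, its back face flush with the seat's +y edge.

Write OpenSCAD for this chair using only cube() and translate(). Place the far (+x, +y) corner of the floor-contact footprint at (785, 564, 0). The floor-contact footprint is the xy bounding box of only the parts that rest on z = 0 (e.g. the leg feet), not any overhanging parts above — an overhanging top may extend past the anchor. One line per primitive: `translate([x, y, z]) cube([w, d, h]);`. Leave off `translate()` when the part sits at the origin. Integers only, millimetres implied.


translate([276, 180, 407]) cube([509, 384, 30]);
translate([276, 180, 0]) cube([44, 44, 407]);
translate([741, 180, 0]) cube([44, 44, 407]);
translate([276, 520, 0]) cube([44, 44, 407]);
translate([741, 520, 0]) cube([44, 44, 407]);
translate([276, 532, 437]) cube([509, 32, 336]);


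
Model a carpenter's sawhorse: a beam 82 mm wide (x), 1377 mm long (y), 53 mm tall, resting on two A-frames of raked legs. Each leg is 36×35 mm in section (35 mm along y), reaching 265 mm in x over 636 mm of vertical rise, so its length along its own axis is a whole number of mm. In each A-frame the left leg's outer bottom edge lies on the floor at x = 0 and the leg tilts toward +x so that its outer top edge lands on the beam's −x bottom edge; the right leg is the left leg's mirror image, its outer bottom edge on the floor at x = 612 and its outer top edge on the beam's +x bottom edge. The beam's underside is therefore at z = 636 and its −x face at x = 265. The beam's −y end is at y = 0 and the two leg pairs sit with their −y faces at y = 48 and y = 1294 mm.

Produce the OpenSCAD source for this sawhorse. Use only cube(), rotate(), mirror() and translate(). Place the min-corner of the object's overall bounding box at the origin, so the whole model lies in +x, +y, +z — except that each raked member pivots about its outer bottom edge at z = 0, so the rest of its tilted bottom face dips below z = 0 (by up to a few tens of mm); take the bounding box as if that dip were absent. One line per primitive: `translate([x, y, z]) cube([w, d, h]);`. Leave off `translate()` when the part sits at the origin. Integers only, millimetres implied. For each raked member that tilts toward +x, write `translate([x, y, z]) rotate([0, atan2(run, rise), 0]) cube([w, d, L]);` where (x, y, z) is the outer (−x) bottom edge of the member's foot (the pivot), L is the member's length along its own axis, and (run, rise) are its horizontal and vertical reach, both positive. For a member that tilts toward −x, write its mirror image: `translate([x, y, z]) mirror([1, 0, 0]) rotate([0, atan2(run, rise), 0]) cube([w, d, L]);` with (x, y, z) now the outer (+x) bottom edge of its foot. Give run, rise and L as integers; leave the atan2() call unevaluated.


translate([265, 0, 636]) cube([82, 1377, 53]);
translate([0, 48, 0]) rotate([0, atan2(265, 636), 0]) cube([36, 35, 689]);
translate([612, 48, 0]) mirror([1, 0, 0]) rotate([0, atan2(265, 636), 0]) cube([36, 35, 689]);
translate([0, 1294, 0]) rotate([0, atan2(265, 636), 0]) cube([36, 35, 689]);
translate([612, 1294, 0]) mirror([1, 0, 0]) rotate([0, atan2(265, 636), 0]) cube([36, 35, 689]);


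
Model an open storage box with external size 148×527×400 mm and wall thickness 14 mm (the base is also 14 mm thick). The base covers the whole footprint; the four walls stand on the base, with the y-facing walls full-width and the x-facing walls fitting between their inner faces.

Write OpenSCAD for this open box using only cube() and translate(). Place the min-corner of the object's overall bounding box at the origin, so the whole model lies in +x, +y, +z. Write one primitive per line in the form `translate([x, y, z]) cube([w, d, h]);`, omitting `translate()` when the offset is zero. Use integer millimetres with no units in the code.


cube([148, 527, 14]);
translate([0, 0, 14]) cube([148, 14, 386]);
translate([0, 513, 14]) cube([148, 14, 386]);
translate([0, 14, 14]) cube([14, 499, 386]);
translate([134, 14, 14]) cube([14, 499, 386]);


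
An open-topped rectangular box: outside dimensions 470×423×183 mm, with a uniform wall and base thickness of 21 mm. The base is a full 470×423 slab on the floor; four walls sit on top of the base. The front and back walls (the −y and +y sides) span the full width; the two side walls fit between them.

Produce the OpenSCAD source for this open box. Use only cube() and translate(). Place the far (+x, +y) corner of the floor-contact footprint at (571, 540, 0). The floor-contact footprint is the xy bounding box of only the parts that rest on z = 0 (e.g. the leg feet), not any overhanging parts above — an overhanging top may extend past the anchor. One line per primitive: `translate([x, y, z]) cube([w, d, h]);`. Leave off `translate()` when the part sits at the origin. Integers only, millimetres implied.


translate([101, 117, 0]) cube([470, 423, 21]);
translate([101, 117, 21]) cube([470, 21, 162]);
translate([101, 519, 21]) cube([470, 21, 162]);
translate([101, 138, 21]) cube([21, 381, 162]);
translate([550, 138, 21]) cube([21, 381, 162]);


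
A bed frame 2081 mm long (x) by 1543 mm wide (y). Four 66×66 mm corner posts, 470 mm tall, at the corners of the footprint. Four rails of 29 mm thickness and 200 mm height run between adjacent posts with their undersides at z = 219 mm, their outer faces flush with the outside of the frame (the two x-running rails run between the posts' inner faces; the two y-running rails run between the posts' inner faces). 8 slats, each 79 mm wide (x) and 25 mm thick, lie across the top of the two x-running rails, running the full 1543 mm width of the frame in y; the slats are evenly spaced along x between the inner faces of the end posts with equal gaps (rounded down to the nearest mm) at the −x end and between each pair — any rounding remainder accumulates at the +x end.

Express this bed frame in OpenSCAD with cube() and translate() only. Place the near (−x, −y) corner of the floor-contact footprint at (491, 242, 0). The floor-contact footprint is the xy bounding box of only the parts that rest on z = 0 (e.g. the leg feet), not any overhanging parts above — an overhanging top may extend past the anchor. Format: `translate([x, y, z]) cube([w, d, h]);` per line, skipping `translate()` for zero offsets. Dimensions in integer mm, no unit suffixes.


translate([491, 242, 0]) cube([66, 66, 470]);
translate([491, 1719, 0]) cube([66, 66, 470]);
translate([2506, 242, 0]) cube([66, 66, 470]);
translate([2506, 1719, 0]) cube([66, 66, 470]);
translate([557, 242, 219]) cube([1949, 29, 200]);
translate([557, 1756, 219]) cube([1949, 29, 200]);
translate([491, 308, 219]) cube([29, 1411, 200]);
translate([2543, 308, 219]) cube([29, 1411, 200]);
translate([703, 242, 419]) cube([79, 1543, 25]);
translate([928, 242, 419]) cube([79, 1543, 25]);
translate([1153, 242, 419]) cube([79, 1543, 25]);
translate([1378, 242, 419]) cube([79, 1543, 25]);
translate([1603, 242, 419]) cube([79, 1543, 25]);
translate([1828, 242, 419]) cube([79, 1543, 25]);
translate([2053, 242, 419]) cube([79, 1543, 25]);
translate([2278, 242, 419]) cube([79, 1543, 25]);


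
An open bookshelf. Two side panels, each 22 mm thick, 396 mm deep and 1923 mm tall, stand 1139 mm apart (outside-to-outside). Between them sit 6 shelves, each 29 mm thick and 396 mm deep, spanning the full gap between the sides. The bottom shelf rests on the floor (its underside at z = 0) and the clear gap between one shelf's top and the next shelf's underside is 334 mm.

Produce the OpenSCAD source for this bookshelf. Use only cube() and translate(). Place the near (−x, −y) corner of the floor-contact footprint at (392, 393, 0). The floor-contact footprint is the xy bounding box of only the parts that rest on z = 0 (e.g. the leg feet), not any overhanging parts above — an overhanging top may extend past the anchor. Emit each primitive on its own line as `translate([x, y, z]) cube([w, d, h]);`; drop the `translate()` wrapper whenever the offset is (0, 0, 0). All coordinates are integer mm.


translate([392, 393, 0]) cube([22, 396, 1923]);
translate([1509, 393, 0]) cube([22, 396, 1923]);
translate([414, 393, 0]) cube([1095, 396, 29]);
translate([414, 393, 363]) cube([1095, 396, 29]);
translate([414, 393, 726]) cube([1095, 396, 29]);
translate([414, 393, 1089]) cube([1095, 396, 29]);
translate([414, 393, 1452]) cube([1095, 396, 29]);
translate([414, 393, 1815]) cube([1095, 396, 29]);


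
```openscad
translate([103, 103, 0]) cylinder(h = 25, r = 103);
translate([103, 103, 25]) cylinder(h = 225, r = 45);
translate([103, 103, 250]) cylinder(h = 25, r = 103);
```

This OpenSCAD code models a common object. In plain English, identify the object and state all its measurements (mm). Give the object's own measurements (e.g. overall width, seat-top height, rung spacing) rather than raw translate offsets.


A spool: two coaxial disc flanges of radius 103 mm and thickness 25 mm, joined by a core cylinder of radius 45 mm and height 225 mm. The lower flange rests on z = 0 and the three cylinders share a vertical axis.


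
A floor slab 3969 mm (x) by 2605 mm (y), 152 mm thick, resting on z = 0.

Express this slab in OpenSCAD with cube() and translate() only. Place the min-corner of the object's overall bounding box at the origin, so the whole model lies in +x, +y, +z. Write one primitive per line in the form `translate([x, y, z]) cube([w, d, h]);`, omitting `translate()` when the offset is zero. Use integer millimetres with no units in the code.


cube([3969, 2605, 152]);


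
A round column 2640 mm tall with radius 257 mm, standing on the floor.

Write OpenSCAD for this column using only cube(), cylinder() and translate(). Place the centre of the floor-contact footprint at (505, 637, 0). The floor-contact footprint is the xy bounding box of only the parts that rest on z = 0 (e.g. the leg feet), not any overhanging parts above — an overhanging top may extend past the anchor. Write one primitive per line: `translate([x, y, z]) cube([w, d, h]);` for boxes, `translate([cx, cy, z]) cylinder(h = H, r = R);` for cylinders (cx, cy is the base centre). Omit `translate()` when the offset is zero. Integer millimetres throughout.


translate([505, 637, 0]) cylinder(h = 2640, r = 257);


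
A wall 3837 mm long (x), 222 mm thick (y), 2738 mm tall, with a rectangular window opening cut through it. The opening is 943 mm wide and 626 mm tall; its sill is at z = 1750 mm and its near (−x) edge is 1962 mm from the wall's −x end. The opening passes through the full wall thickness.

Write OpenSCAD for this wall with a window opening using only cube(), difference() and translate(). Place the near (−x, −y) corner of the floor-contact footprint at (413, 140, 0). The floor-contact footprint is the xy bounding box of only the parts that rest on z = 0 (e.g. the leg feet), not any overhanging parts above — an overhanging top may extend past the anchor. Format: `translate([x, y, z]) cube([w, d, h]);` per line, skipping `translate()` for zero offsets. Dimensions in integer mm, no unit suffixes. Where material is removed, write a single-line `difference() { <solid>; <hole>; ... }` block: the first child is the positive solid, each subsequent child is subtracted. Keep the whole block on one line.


difference() { translate([413, 140, 0]) cube([3837, 222, 2738]); translate([2375, 140, 1750]) cube([943, 222, 626]); }


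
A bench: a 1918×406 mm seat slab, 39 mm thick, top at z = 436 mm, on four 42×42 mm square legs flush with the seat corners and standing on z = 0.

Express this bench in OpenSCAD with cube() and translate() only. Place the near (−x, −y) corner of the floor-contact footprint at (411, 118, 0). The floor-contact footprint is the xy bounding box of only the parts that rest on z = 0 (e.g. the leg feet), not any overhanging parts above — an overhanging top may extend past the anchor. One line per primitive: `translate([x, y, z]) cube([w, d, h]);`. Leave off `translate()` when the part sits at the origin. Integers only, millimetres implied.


// leg_h = 436 − 39 = 397
translate([411, 118, 397]) cube([1918, 406, 39]);
translate([411, 118, 0]) cube([42, 42, 397]);
translate([411, 482, 0]) cube([42, 42, 397]);
translate([2287, 118, 0]) cube([42, 42, 397]);
translate([2287, 482, 0]) cube([42, 42, 397]);


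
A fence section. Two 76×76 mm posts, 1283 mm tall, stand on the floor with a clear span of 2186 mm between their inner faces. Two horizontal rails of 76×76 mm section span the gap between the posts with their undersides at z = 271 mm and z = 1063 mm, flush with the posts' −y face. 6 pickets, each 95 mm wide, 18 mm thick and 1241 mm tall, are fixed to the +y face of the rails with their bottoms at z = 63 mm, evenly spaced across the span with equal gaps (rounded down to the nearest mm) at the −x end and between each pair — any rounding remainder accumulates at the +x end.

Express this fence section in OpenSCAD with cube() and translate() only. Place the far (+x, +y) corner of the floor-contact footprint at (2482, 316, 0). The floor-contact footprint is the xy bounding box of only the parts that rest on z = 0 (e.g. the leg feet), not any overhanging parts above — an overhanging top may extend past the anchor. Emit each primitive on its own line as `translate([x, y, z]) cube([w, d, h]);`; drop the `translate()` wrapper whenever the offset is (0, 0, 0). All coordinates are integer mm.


translate([144, 240, 0]) cube([76, 76, 1283]);
translate([2406, 240, 0]) cube([76, 76, 1283]);
translate([220, 240, 271]) cube([2186, 76, 76]);
translate([220, 240, 1063]) cube([2186, 76, 76]);
translate([450, 316, 63]) cube([95, 18, 1241]);
translate([775, 316, 63]) cube([95, 18, 1241]);
translate([1100, 316, 63]) cube([95, 18, 1241]);
translate([1425, 316, 63]) cube([95, 18, 1241]);
translate([1750, 316, 63]) cube([95, 18, 1241]);
translate([2075, 316, 63]) cube([95, 18, 1241]);


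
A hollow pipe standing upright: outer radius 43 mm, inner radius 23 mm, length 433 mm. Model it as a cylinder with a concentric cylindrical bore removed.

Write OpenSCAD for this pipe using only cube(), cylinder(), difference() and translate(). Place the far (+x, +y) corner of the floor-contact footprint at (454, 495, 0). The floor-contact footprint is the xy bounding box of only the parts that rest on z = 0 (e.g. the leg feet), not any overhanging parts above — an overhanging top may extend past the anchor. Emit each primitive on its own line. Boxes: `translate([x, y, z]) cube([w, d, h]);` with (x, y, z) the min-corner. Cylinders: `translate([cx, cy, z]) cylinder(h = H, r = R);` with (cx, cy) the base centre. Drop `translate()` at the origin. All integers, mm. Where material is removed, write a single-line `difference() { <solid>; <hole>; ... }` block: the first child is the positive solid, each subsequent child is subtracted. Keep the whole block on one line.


difference() { translate([411, 452, 0]) cylinder(h = 433, r = 43); translate([411, 452, 0]) cylinder(h = 433, r = 23); }


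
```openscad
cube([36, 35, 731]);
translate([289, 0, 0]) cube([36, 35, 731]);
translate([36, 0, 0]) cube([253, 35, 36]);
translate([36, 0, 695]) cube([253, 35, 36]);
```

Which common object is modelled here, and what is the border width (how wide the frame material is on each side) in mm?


A picture frame. The border width is 36 mm.

Four thin pieces enclosing a rectangular opening — a picture frame. The two full-height stiles are 731 mm tall; the top rail sits at z = 695 and is 36 mm tall, so the border above the opening is 731 − 695 = 36 mm, matching the stile x-width.


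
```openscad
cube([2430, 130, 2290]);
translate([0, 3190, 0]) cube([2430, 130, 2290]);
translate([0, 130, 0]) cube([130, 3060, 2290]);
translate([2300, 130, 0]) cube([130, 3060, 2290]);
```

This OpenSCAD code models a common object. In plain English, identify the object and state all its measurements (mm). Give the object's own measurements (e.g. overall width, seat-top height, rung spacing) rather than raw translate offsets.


The wall frame of a small rectangular building: four walls, each 2290 mm tall and 130 mm thick, enclosing a footprint 2430 mm (x) by 3320 mm (y) outside-to-outside, with no floor or roof. The front and back walls (the −y and +y sides) span the full width; the two side walls fit between them.


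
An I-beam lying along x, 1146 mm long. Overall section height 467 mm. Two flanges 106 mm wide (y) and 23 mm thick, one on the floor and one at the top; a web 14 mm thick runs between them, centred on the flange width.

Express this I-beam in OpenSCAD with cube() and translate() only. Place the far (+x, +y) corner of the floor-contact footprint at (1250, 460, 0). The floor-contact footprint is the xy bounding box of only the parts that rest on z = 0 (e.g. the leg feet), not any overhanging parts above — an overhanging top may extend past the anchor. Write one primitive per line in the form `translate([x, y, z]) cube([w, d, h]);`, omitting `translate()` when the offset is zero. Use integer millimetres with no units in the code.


translate([104, 354, 0]) cube([1146, 106, 23]);
translate([104, 400, 23]) cube([1146, 14, 421]);
translate([104, 354, 444]) cube([1146, 106, 23]);


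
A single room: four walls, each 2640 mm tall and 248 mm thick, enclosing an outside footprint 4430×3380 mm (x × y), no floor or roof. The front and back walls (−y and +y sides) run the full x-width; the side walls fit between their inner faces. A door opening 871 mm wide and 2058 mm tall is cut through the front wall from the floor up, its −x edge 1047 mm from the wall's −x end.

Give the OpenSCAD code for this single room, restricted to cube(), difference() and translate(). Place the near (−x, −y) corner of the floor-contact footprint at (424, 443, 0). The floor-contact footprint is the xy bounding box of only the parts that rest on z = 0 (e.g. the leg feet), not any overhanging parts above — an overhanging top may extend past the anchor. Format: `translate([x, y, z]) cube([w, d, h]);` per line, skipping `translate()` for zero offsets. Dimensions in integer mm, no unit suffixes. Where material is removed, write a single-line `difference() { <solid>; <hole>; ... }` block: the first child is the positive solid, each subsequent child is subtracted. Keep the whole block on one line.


difference() { translate([424, 443, 0]) cube([4430, 248, 2640]); translate([1471, 443, 0]) cube([871, 248, 2058]); }
translate([424, 3575, 0]) cube([4430, 248, 2640]);
translate([424, 691, 0]) cube([248, 2884, 2640]);
translate([4606, 691, 0]) cube([248, 2884, 2640]);


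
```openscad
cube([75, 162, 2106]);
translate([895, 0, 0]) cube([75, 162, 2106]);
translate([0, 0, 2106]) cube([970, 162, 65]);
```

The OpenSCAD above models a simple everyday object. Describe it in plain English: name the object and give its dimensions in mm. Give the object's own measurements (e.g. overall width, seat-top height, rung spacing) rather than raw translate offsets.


A door frame. The clear opening is 820 mm wide and 2106 mm high. Two 75 mm wide jambs, 162 mm deep, stand either side of the opening from the floor to the top of the opening. A 65 mm thick head sits across the top of both jambs, spanning the full outside width of the frame.


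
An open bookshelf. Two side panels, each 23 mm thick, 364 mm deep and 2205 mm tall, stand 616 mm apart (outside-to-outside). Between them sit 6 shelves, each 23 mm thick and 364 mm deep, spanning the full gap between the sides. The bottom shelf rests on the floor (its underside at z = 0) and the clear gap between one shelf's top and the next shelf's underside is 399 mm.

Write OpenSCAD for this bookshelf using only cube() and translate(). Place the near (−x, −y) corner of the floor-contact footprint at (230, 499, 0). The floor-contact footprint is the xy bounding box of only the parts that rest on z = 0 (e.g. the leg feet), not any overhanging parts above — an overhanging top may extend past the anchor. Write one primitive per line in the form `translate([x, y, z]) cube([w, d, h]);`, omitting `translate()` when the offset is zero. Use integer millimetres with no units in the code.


translate([230, 499, 0]) cube([23, 364, 2205]);
translate([823, 499, 0]) cube([23, 364, 2205]);
translate([253, 499, 0]) cube([570, 364, 23]);
translate([253, 499, 422]) cube([570, 364, 23]);
translate([253, 499, 844]) cube([570, 364, 23]);
translate([253, 499, 1266]) cube([570, 364, 23]);
translate([253, 499, 1688]) cube([570, 364, 23]);
translate([253, 499, 2110]) cube([570, 364, 23]);


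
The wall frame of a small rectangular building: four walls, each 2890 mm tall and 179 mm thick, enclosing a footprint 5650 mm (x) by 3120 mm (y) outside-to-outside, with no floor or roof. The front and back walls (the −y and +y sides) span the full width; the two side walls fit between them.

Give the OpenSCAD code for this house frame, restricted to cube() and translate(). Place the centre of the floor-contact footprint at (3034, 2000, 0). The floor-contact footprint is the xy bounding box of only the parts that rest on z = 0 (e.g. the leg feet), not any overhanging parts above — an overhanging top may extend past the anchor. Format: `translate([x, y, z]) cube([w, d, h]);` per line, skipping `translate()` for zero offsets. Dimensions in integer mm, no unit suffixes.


translate([209, 440, 0]) cube([5650, 179, 2890]);
translate([209, 3381, 0]) cube([5650, 179, 2890]);
translate([209, 619, 0]) cube([179, 2762, 2890]);
translate([5680, 619, 0]) cube([179, 2762, 2890]);


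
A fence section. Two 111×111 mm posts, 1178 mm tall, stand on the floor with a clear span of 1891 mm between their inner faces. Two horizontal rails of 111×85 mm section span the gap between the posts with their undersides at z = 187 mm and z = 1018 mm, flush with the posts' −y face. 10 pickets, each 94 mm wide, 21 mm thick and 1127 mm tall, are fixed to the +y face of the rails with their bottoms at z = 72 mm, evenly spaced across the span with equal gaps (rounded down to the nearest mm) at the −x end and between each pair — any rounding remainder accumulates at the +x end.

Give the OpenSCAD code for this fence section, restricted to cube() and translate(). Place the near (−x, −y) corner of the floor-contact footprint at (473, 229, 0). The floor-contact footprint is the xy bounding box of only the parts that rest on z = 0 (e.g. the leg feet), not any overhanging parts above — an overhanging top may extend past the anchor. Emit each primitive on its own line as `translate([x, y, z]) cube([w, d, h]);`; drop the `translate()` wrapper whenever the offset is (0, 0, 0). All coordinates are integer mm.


translate([473, 229, 0]) cube([111, 111, 1178]);
translate([2475, 229, 0]) cube([111, 111, 1178]);
translate([584, 229, 187]) cube([1891, 111, 85]);
translate([584, 229, 1018]) cube([1891, 111, 85]);
translate([670, 340, 72]) cube([94, 21, 1127]);
translate([850, 340, 72]) cube([94, 21, 1127]);
translate([1030, 340, 72]) cube([94, 21, 1127]);
translate([1210, 340, 72]) cube([94, 21, 1127]);
translate([1390, 340, 72]) cube([94, 21, 1127]);
translate([1570, 340, 72]) cube([94, 21, 1127]);
translate([1750, 340, 72]) cube([94, 21, 1127]);
translate([1930, 340, 72]) cube([94, 21, 1127]);
translate([2110, 340, 72]) cube([94, 21, 1127]);
translate([2290, 340, 72]) cube([94, 21, 1127]);


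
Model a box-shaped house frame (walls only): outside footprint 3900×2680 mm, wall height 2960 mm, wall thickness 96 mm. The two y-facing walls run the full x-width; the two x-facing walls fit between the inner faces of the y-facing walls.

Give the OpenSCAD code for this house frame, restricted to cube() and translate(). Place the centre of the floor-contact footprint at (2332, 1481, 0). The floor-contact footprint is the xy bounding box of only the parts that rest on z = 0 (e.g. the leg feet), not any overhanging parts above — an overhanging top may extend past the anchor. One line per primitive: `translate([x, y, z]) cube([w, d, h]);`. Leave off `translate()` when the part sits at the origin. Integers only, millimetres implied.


translate([382, 141, 0]) cube([3900, 96, 2960]);
translate([382, 2725, 0]) cube([3900, 96, 2960]);
translate([382, 237, 0]) cube([96, 2488, 2960]);
translate([4186, 237, 0]) cube([96, 2488, 2960]);


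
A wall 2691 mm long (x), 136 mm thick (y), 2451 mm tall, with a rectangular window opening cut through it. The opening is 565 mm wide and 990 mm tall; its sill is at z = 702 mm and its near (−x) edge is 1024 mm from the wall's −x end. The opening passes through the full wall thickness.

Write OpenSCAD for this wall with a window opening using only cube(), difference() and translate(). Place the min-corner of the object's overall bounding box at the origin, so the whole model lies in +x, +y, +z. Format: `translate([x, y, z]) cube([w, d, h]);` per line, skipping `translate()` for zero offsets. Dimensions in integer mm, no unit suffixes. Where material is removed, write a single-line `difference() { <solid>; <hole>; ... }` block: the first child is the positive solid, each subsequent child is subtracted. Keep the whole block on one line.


difference() { cube([2691, 136, 2451]); translate([1024, 0, 702]) cube([565, 136, 990]); }


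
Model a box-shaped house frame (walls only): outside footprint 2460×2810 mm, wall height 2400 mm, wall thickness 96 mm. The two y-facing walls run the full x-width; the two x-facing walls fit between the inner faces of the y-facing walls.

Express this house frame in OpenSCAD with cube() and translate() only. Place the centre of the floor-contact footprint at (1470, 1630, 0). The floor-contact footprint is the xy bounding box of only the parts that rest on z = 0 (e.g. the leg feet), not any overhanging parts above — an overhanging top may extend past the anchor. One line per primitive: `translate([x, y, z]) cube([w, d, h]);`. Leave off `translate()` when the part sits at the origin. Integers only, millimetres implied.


translate([240, 225, 0]) cube([2460, 96, 2400]);
translate([240, 2939, 0]) cube([2460, 96, 2400]);
translate([240, 321, 0]) cube([96, 2618, 2400]);
translate([2604, 321, 0]) cube([96, 2618, 2400]);


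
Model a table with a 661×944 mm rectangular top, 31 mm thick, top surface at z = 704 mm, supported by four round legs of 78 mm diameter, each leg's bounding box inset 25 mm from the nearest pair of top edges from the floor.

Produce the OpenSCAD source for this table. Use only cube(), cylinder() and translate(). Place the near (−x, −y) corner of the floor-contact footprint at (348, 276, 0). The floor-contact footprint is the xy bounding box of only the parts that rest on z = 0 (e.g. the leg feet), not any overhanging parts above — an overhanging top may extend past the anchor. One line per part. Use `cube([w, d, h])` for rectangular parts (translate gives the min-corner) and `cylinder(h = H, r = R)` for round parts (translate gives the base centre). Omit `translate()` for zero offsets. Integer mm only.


translate([323, 251, 673]) cube([661, 944, 31]);
translate([387, 315, 0]) cylinder(h = 673, r = 39);
translate([920, 315, 0]) cylinder(h = 673, r = 39);
translate([387, 1131, 0]) cylinder(h = 673, r = 39);
translate([920, 1131, 0]) cylinder(h = 673, r = 39);


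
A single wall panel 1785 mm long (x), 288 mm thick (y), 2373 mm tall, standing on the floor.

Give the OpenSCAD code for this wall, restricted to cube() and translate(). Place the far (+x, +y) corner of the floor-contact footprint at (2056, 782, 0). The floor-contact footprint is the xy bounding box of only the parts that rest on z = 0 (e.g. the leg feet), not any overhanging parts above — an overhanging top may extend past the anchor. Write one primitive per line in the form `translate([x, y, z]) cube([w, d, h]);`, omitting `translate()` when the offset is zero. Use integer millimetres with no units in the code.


translate([271, 494, 0]) cube([1785, 288, 2373]);


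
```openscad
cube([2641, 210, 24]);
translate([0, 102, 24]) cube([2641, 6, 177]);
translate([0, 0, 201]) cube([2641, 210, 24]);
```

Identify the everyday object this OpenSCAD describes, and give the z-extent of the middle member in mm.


An I-beam. The web height is 177 mm.

Two wide flanges with a thin centred web — an I-beam. Overall 225 mm minus two 24 mm flanges gives a web of 225 − 2·24 = 177 mm.


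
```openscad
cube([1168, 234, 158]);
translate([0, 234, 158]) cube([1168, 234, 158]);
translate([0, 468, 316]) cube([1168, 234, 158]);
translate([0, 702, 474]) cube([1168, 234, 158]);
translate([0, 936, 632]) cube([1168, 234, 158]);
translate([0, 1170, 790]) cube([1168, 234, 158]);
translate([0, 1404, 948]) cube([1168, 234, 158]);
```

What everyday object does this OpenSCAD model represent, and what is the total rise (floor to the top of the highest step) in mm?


A staircase. The total rise is 1106 mm.

7 identical blocks, each offset up and back from the previous — a staircase. Each step is 158 mm tall and there are 7 of them, so the total rise is 7 × 158 = 1106 mm.


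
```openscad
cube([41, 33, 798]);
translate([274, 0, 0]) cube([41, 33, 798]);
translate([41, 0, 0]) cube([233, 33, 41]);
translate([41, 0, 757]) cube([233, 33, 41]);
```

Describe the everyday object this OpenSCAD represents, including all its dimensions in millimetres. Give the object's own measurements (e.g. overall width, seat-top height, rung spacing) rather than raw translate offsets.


A rectangular picture frame lying in the x–z plane (depth along y). The opening is 233 mm wide (x) by 716 mm tall (z), surrounded by a border 41 mm wide on all four sides. The frame is 33 mm deep and is made of two full-height vertical stiles with two horizontal rails fitted between them.


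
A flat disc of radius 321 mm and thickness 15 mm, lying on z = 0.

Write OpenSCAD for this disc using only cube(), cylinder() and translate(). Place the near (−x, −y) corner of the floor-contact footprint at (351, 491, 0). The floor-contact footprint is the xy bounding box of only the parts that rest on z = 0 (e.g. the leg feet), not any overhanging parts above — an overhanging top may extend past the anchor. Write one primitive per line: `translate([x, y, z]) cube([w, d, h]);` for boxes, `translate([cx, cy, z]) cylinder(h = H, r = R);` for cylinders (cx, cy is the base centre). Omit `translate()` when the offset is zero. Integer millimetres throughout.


translate([672, 812, 0]) cylinder(h = 15, r = 321);


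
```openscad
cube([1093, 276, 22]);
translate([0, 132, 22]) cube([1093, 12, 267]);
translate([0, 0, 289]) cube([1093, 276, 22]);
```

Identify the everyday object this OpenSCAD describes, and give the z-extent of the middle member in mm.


An I-beam. The web height is 267 mm.

Two wide flanges with a thin centred web — an I-beam. Overall 311 mm minus two 22 mm flanges gives a web of 311 − 2·22 = 267 mm.


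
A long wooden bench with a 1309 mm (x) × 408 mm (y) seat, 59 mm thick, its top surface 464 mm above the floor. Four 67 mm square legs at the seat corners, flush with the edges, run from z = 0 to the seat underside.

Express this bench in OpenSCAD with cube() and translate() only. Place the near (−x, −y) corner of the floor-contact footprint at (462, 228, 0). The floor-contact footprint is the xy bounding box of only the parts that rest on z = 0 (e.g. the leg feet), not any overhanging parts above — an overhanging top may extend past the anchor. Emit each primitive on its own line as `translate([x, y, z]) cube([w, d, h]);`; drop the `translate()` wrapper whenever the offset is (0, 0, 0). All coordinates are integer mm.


translate([462, 228, 405]) cube([1309, 408, 59]);
translate([462, 228, 0]) cube([67, 67, 405]);
translate([462, 569, 0]) cube([67, 67, 405]);
translate([1704, 228, 0]) cube([67, 67, 405]);
translate([1704, 569, 0]) cube([67, 67, 405]);


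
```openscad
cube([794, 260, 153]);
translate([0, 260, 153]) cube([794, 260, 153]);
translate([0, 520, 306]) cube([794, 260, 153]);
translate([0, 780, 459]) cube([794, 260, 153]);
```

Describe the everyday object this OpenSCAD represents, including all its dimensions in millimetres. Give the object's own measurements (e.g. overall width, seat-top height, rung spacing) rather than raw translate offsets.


A straight staircase of 4 solid steps. Each step is 794 mm wide (x), 260 mm deep (y, the going) and 153 mm tall (the rise). The first step rests on the floor; each subsequent step sits one going further in +y and one rise higher in +z, directly behind and above the previous step with no overlap.
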